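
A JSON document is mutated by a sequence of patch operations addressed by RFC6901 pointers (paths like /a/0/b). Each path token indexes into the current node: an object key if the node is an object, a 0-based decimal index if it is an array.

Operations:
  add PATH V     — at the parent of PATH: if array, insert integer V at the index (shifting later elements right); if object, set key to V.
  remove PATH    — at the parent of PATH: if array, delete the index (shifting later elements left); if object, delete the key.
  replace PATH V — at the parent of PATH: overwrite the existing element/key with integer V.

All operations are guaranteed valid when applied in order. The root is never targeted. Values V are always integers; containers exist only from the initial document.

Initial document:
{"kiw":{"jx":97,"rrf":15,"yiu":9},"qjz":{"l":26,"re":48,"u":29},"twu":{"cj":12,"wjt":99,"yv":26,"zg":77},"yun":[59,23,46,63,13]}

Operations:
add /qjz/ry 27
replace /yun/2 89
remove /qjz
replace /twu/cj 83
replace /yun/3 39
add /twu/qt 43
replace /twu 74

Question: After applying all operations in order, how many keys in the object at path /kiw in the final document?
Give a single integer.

Answer: 3

Derivation:
After op 1 (add /qjz/ry 27): {"kiw":{"jx":97,"rrf":15,"yiu":9},"qjz":{"l":26,"re":48,"ry":27,"u":29},"twu":{"cj":12,"wjt":99,"yv":26,"zg":77},"yun":[59,23,46,63,13]}
After op 2 (replace /yun/2 89): {"kiw":{"jx":97,"rrf":15,"yiu":9},"qjz":{"l":26,"re":48,"ry":27,"u":29},"twu":{"cj":12,"wjt":99,"yv":26,"zg":77},"yun":[59,23,89,63,13]}
After op 3 (remove /qjz): {"kiw":{"jx":97,"rrf":15,"yiu":9},"twu":{"cj":12,"wjt":99,"yv":26,"zg":77},"yun":[59,23,89,63,13]}
After op 4 (replace /twu/cj 83): {"kiw":{"jx":97,"rrf":15,"yiu":9},"twu":{"cj":83,"wjt":99,"yv":26,"zg":77},"yun":[59,23,89,63,13]}
After op 5 (replace /yun/3 39): {"kiw":{"jx":97,"rrf":15,"yiu":9},"twu":{"cj":83,"wjt":99,"yv":26,"zg":77},"yun":[59,23,89,39,13]}
After op 6 (add /twu/qt 43): {"kiw":{"jx":97,"rrf":15,"yiu":9},"twu":{"cj":83,"qt":43,"wjt":99,"yv":26,"zg":77},"yun":[59,23,89,39,13]}
After op 7 (replace /twu 74): {"kiw":{"jx":97,"rrf":15,"yiu":9},"twu":74,"yun":[59,23,89,39,13]}
Size at path /kiw: 3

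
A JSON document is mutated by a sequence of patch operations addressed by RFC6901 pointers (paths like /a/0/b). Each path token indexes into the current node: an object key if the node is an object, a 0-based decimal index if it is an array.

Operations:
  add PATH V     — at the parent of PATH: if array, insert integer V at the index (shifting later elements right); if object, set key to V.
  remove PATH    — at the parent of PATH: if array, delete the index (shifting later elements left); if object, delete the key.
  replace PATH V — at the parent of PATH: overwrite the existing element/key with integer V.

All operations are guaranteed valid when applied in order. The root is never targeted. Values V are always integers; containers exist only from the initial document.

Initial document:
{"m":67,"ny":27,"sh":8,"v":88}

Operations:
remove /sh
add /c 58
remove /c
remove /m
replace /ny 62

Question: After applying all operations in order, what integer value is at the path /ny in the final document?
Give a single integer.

Answer: 62

Derivation:
After op 1 (remove /sh): {"m":67,"ny":27,"v":88}
After op 2 (add /c 58): {"c":58,"m":67,"ny":27,"v":88}
After op 3 (remove /c): {"m":67,"ny":27,"v":88}
After op 4 (remove /m): {"ny":27,"v":88}
After op 5 (replace /ny 62): {"ny":62,"v":88}
Value at /ny: 62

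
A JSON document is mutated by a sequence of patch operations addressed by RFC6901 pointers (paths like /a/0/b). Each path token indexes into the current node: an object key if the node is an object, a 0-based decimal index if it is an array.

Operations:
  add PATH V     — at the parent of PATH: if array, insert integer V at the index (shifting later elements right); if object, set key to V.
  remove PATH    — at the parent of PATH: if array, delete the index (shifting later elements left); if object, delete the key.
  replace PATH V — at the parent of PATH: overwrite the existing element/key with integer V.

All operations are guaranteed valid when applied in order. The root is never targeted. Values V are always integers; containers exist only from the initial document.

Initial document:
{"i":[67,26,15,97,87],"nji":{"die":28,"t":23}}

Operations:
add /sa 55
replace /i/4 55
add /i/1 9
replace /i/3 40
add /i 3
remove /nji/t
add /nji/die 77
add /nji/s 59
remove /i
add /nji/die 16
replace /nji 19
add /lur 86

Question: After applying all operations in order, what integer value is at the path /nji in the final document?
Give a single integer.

After op 1 (add /sa 55): {"i":[67,26,15,97,87],"nji":{"die":28,"t":23},"sa":55}
After op 2 (replace /i/4 55): {"i":[67,26,15,97,55],"nji":{"die":28,"t":23},"sa":55}
After op 3 (add /i/1 9): {"i":[67,9,26,15,97,55],"nji":{"die":28,"t":23},"sa":55}
After op 4 (replace /i/3 40): {"i":[67,9,26,40,97,55],"nji":{"die":28,"t":23},"sa":55}
After op 5 (add /i 3): {"i":3,"nji":{"die":28,"t":23},"sa":55}
After op 6 (remove /nji/t): {"i":3,"nji":{"die":28},"sa":55}
After op 7 (add /nji/die 77): {"i":3,"nji":{"die":77},"sa":55}
After op 8 (add /nji/s 59): {"i":3,"nji":{"die":77,"s":59},"sa":55}
After op 9 (remove /i): {"nji":{"die":77,"s":59},"sa":55}
After op 10 (add /nji/die 16): {"nji":{"die":16,"s":59},"sa":55}
After op 11 (replace /nji 19): {"nji":19,"sa":55}
After op 12 (add /lur 86): {"lur":86,"nji":19,"sa":55}
Value at /nji: 19

Answer: 19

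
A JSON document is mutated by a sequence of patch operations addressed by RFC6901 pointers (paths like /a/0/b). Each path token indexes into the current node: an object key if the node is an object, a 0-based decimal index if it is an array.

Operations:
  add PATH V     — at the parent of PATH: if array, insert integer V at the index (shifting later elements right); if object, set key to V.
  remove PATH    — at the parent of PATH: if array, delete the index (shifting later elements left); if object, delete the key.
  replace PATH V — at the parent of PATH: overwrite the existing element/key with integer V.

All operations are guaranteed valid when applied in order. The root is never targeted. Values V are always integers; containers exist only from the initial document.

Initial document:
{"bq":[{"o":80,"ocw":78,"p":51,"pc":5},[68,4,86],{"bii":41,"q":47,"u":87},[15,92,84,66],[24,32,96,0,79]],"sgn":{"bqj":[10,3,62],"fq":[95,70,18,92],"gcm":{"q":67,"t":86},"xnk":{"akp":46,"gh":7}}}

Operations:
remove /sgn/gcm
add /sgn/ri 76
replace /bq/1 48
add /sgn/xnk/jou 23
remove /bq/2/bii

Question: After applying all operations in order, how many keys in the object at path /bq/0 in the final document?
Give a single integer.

Answer: 4

Derivation:
After op 1 (remove /sgn/gcm): {"bq":[{"o":80,"ocw":78,"p":51,"pc":5},[68,4,86],{"bii":41,"q":47,"u":87},[15,92,84,66],[24,32,96,0,79]],"sgn":{"bqj":[10,3,62],"fq":[95,70,18,92],"xnk":{"akp":46,"gh":7}}}
After op 2 (add /sgn/ri 76): {"bq":[{"o":80,"ocw":78,"p":51,"pc":5},[68,4,86],{"bii":41,"q":47,"u":87},[15,92,84,66],[24,32,96,0,79]],"sgn":{"bqj":[10,3,62],"fq":[95,70,18,92],"ri":76,"xnk":{"akp":46,"gh":7}}}
After op 3 (replace /bq/1 48): {"bq":[{"o":80,"ocw":78,"p":51,"pc":5},48,{"bii":41,"q":47,"u":87},[15,92,84,66],[24,32,96,0,79]],"sgn":{"bqj":[10,3,62],"fq":[95,70,18,92],"ri":76,"xnk":{"akp":46,"gh":7}}}
After op 4 (add /sgn/xnk/jou 23): {"bq":[{"o":80,"ocw":78,"p":51,"pc":5},48,{"bii":41,"q":47,"u":87},[15,92,84,66],[24,32,96,0,79]],"sgn":{"bqj":[10,3,62],"fq":[95,70,18,92],"ri":76,"xnk":{"akp":46,"gh":7,"jou":23}}}
After op 5 (remove /bq/2/bii): {"bq":[{"o":80,"ocw":78,"p":51,"pc":5},48,{"q":47,"u":87},[15,92,84,66],[24,32,96,0,79]],"sgn":{"bqj":[10,3,62],"fq":[95,70,18,92],"ri":76,"xnk":{"akp":46,"gh":7,"jou":23}}}
Size at path /bq/0: 4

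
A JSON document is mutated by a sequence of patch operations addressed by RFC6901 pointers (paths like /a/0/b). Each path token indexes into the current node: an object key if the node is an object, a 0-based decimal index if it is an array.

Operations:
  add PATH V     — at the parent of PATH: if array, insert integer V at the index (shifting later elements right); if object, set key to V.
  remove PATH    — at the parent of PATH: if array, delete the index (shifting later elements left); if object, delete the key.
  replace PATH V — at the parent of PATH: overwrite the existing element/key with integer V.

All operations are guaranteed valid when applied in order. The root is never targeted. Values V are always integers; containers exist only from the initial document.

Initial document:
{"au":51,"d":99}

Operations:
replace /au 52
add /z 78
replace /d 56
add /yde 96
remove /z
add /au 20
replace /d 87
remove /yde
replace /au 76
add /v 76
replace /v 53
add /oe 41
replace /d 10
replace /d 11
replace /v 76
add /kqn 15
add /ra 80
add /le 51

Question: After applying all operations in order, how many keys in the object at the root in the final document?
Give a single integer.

After op 1 (replace /au 52): {"au":52,"d":99}
After op 2 (add /z 78): {"au":52,"d":99,"z":78}
After op 3 (replace /d 56): {"au":52,"d":56,"z":78}
After op 4 (add /yde 96): {"au":52,"d":56,"yde":96,"z":78}
After op 5 (remove /z): {"au":52,"d":56,"yde":96}
After op 6 (add /au 20): {"au":20,"d":56,"yde":96}
After op 7 (replace /d 87): {"au":20,"d":87,"yde":96}
After op 8 (remove /yde): {"au":20,"d":87}
After op 9 (replace /au 76): {"au":76,"d":87}
After op 10 (add /v 76): {"au":76,"d":87,"v":76}
After op 11 (replace /v 53): {"au":76,"d":87,"v":53}
After op 12 (add /oe 41): {"au":76,"d":87,"oe":41,"v":53}
After op 13 (replace /d 10): {"au":76,"d":10,"oe":41,"v":53}
After op 14 (replace /d 11): {"au":76,"d":11,"oe":41,"v":53}
After op 15 (replace /v 76): {"au":76,"d":11,"oe":41,"v":76}
After op 16 (add /kqn 15): {"au":76,"d":11,"kqn":15,"oe":41,"v":76}
After op 17 (add /ra 80): {"au":76,"d":11,"kqn":15,"oe":41,"ra":80,"v":76}
After op 18 (add /le 51): {"au":76,"d":11,"kqn":15,"le":51,"oe":41,"ra":80,"v":76}
Size at the root: 7

Answer: 7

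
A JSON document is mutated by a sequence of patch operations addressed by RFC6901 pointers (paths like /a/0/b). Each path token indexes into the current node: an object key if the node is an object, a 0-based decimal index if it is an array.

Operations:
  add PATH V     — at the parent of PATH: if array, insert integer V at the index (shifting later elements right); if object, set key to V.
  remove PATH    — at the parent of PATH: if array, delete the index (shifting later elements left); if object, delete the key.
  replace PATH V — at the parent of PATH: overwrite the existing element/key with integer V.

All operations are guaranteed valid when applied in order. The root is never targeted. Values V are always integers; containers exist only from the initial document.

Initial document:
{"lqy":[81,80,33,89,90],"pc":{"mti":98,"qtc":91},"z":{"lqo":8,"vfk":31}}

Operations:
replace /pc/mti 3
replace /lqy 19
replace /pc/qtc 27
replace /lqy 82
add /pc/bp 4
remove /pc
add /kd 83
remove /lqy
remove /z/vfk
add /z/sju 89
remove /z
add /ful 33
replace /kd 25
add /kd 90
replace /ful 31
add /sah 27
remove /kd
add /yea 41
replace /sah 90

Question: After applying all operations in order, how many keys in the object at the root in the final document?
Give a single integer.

After op 1 (replace /pc/mti 3): {"lqy":[81,80,33,89,90],"pc":{"mti":3,"qtc":91},"z":{"lqo":8,"vfk":31}}
After op 2 (replace /lqy 19): {"lqy":19,"pc":{"mti":3,"qtc":91},"z":{"lqo":8,"vfk":31}}
After op 3 (replace /pc/qtc 27): {"lqy":19,"pc":{"mti":3,"qtc":27},"z":{"lqo":8,"vfk":31}}
After op 4 (replace /lqy 82): {"lqy":82,"pc":{"mti":3,"qtc":27},"z":{"lqo":8,"vfk":31}}
After op 5 (add /pc/bp 4): {"lqy":82,"pc":{"bp":4,"mti":3,"qtc":27},"z":{"lqo":8,"vfk":31}}
After op 6 (remove /pc): {"lqy":82,"z":{"lqo":8,"vfk":31}}
After op 7 (add /kd 83): {"kd":83,"lqy":82,"z":{"lqo":8,"vfk":31}}
After op 8 (remove /lqy): {"kd":83,"z":{"lqo":8,"vfk":31}}
After op 9 (remove /z/vfk): {"kd":83,"z":{"lqo":8}}
After op 10 (add /z/sju 89): {"kd":83,"z":{"lqo":8,"sju":89}}
After op 11 (remove /z): {"kd":83}
After op 12 (add /ful 33): {"ful":33,"kd":83}
After op 13 (replace /kd 25): {"ful":33,"kd":25}
After op 14 (add /kd 90): {"ful":33,"kd":90}
After op 15 (replace /ful 31): {"ful":31,"kd":90}
After op 16 (add /sah 27): {"ful":31,"kd":90,"sah":27}
After op 17 (remove /kd): {"ful":31,"sah":27}
After op 18 (add /yea 41): {"ful":31,"sah":27,"yea":41}
After op 19 (replace /sah 90): {"ful":31,"sah":90,"yea":41}
Size at the root: 3

Answer: 3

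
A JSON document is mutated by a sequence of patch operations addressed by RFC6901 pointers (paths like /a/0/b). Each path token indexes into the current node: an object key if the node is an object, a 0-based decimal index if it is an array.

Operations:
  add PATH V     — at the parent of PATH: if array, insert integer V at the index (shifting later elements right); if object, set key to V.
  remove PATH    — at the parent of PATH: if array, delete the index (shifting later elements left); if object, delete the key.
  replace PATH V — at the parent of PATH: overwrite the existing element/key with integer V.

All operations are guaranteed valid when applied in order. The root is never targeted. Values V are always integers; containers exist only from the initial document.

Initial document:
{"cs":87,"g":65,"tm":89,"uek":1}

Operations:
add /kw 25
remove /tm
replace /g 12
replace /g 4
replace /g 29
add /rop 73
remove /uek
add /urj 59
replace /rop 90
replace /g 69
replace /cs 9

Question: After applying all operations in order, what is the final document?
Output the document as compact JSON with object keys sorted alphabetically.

Answer: {"cs":9,"g":69,"kw":25,"rop":90,"urj":59}

Derivation:
After op 1 (add /kw 25): {"cs":87,"g":65,"kw":25,"tm":89,"uek":1}
After op 2 (remove /tm): {"cs":87,"g":65,"kw":25,"uek":1}
After op 3 (replace /g 12): {"cs":87,"g":12,"kw":25,"uek":1}
After op 4 (replace /g 4): {"cs":87,"g":4,"kw":25,"uek":1}
After op 5 (replace /g 29): {"cs":87,"g":29,"kw":25,"uek":1}
After op 6 (add /rop 73): {"cs":87,"g":29,"kw":25,"rop":73,"uek":1}
After op 7 (remove /uek): {"cs":87,"g":29,"kw":25,"rop":73}
After op 8 (add /urj 59): {"cs":87,"g":29,"kw":25,"rop":73,"urj":59}
After op 9 (replace /rop 90): {"cs":87,"g":29,"kw":25,"rop":90,"urj":59}
After op 10 (replace /g 69): {"cs":87,"g":69,"kw":25,"rop":90,"urj":59}
After op 11 (replace /cs 9): {"cs":9,"g":69,"kw":25,"rop":90,"urj":59}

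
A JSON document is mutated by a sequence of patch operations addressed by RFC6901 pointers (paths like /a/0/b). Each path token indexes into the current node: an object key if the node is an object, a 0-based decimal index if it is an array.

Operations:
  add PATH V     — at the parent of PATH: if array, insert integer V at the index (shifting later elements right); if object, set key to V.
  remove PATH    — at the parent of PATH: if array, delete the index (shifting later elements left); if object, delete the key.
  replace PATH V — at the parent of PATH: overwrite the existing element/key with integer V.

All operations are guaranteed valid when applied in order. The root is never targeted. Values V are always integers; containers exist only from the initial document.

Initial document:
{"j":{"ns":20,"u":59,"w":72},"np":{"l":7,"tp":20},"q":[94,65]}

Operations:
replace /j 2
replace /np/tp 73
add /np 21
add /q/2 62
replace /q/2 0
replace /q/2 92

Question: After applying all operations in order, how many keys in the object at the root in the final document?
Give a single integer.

Answer: 3

Derivation:
After op 1 (replace /j 2): {"j":2,"np":{"l":7,"tp":20},"q":[94,65]}
After op 2 (replace /np/tp 73): {"j":2,"np":{"l":7,"tp":73},"q":[94,65]}
After op 3 (add /np 21): {"j":2,"np":21,"q":[94,65]}
After op 4 (add /q/2 62): {"j":2,"np":21,"q":[94,65,62]}
After op 5 (replace /q/2 0): {"j":2,"np":21,"q":[94,65,0]}
After op 6 (replace /q/2 92): {"j":2,"np":21,"q":[94,65,92]}
Size at the root: 3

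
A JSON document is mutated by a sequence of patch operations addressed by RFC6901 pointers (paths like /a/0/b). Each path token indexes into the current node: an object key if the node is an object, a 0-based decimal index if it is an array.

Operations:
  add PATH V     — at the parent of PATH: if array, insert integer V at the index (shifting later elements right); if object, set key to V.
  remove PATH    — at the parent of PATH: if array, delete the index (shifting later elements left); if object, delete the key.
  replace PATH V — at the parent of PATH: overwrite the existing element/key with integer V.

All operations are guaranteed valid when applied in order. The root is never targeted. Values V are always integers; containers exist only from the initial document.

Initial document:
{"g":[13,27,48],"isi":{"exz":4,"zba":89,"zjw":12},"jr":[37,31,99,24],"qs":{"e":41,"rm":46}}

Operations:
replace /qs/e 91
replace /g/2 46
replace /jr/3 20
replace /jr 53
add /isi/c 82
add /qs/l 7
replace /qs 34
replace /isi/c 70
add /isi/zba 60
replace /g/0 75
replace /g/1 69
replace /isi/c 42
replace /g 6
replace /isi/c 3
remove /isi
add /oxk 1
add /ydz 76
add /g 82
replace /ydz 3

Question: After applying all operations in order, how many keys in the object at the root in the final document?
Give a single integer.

After op 1 (replace /qs/e 91): {"g":[13,27,48],"isi":{"exz":4,"zba":89,"zjw":12},"jr":[37,31,99,24],"qs":{"e":91,"rm":46}}
After op 2 (replace /g/2 46): {"g":[13,27,46],"isi":{"exz":4,"zba":89,"zjw":12},"jr":[37,31,99,24],"qs":{"e":91,"rm":46}}
After op 3 (replace /jr/3 20): {"g":[13,27,46],"isi":{"exz":4,"zba":89,"zjw":12},"jr":[37,31,99,20],"qs":{"e":91,"rm":46}}
After op 4 (replace /jr 53): {"g":[13,27,46],"isi":{"exz":4,"zba":89,"zjw":12},"jr":53,"qs":{"e":91,"rm":46}}
After op 5 (add /isi/c 82): {"g":[13,27,46],"isi":{"c":82,"exz":4,"zba":89,"zjw":12},"jr":53,"qs":{"e":91,"rm":46}}
After op 6 (add /qs/l 7): {"g":[13,27,46],"isi":{"c":82,"exz":4,"zba":89,"zjw":12},"jr":53,"qs":{"e":91,"l":7,"rm":46}}
After op 7 (replace /qs 34): {"g":[13,27,46],"isi":{"c":82,"exz":4,"zba":89,"zjw":12},"jr":53,"qs":34}
After op 8 (replace /isi/c 70): {"g":[13,27,46],"isi":{"c":70,"exz":4,"zba":89,"zjw":12},"jr":53,"qs":34}
After op 9 (add /isi/zba 60): {"g":[13,27,46],"isi":{"c":70,"exz":4,"zba":60,"zjw":12},"jr":53,"qs":34}
After op 10 (replace /g/0 75): {"g":[75,27,46],"isi":{"c":70,"exz":4,"zba":60,"zjw":12},"jr":53,"qs":34}
After op 11 (replace /g/1 69): {"g":[75,69,46],"isi":{"c":70,"exz":4,"zba":60,"zjw":12},"jr":53,"qs":34}
After op 12 (replace /isi/c 42): {"g":[75,69,46],"isi":{"c":42,"exz":4,"zba":60,"zjw":12},"jr":53,"qs":34}
After op 13 (replace /g 6): {"g":6,"isi":{"c":42,"exz":4,"zba":60,"zjw":12},"jr":53,"qs":34}
After op 14 (replace /isi/c 3): {"g":6,"isi":{"c":3,"exz":4,"zba":60,"zjw":12},"jr":53,"qs":34}
After op 15 (remove /isi): {"g":6,"jr":53,"qs":34}
After op 16 (add /oxk 1): {"g":6,"jr":53,"oxk":1,"qs":34}
After op 17 (add /ydz 76): {"g":6,"jr":53,"oxk":1,"qs":34,"ydz":76}
After op 18 (add /g 82): {"g":82,"jr":53,"oxk":1,"qs":34,"ydz":76}
After op 19 (replace /ydz 3): {"g":82,"jr":53,"oxk":1,"qs":34,"ydz":3}
Size at the root: 5

Answer: 5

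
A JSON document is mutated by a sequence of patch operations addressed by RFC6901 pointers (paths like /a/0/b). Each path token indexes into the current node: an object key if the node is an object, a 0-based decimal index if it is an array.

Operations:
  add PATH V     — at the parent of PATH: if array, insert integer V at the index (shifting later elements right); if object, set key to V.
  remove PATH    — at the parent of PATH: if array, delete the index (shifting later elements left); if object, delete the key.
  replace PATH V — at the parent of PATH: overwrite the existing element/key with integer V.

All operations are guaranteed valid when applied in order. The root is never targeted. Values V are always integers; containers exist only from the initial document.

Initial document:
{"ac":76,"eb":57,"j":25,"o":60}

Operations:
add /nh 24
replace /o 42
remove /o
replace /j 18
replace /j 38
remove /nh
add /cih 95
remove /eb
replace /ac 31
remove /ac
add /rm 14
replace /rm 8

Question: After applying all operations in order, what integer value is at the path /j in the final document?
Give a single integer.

After op 1 (add /nh 24): {"ac":76,"eb":57,"j":25,"nh":24,"o":60}
After op 2 (replace /o 42): {"ac":76,"eb":57,"j":25,"nh":24,"o":42}
After op 3 (remove /o): {"ac":76,"eb":57,"j":25,"nh":24}
After op 4 (replace /j 18): {"ac":76,"eb":57,"j":18,"nh":24}
After op 5 (replace /j 38): {"ac":76,"eb":57,"j":38,"nh":24}
After op 6 (remove /nh): {"ac":76,"eb":57,"j":38}
After op 7 (add /cih 95): {"ac":76,"cih":95,"eb":57,"j":38}
After op 8 (remove /eb): {"ac":76,"cih":95,"j":38}
After op 9 (replace /ac 31): {"ac":31,"cih":95,"j":38}
After op 10 (remove /ac): {"cih":95,"j":38}
After op 11 (add /rm 14): {"cih":95,"j":38,"rm":14}
After op 12 (replace /rm 8): {"cih":95,"j":38,"rm":8}
Value at /j: 38

Answer: 38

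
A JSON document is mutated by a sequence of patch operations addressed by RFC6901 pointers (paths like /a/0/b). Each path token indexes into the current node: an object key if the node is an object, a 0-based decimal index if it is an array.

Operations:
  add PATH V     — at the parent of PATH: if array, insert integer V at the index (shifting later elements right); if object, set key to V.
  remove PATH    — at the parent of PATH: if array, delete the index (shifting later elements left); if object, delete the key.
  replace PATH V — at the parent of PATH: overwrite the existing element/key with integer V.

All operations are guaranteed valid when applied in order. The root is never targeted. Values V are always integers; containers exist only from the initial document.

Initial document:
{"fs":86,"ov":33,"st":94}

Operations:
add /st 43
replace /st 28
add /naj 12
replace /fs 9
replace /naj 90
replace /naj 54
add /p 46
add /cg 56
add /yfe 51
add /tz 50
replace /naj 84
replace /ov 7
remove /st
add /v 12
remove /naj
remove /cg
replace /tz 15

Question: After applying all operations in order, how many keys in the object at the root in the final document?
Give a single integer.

After op 1 (add /st 43): {"fs":86,"ov":33,"st":43}
After op 2 (replace /st 28): {"fs":86,"ov":33,"st":28}
After op 3 (add /naj 12): {"fs":86,"naj":12,"ov":33,"st":28}
After op 4 (replace /fs 9): {"fs":9,"naj":12,"ov":33,"st":28}
After op 5 (replace /naj 90): {"fs":9,"naj":90,"ov":33,"st":28}
After op 6 (replace /naj 54): {"fs":9,"naj":54,"ov":33,"st":28}
After op 7 (add /p 46): {"fs":9,"naj":54,"ov":33,"p":46,"st":28}
After op 8 (add /cg 56): {"cg":56,"fs":9,"naj":54,"ov":33,"p":46,"st":28}
After op 9 (add /yfe 51): {"cg":56,"fs":9,"naj":54,"ov":33,"p":46,"st":28,"yfe":51}
After op 10 (add /tz 50): {"cg":56,"fs":9,"naj":54,"ov":33,"p":46,"st":28,"tz":50,"yfe":51}
After op 11 (replace /naj 84): {"cg":56,"fs":9,"naj":84,"ov":33,"p":46,"st":28,"tz":50,"yfe":51}
After op 12 (replace /ov 7): {"cg":56,"fs":9,"naj":84,"ov":7,"p":46,"st":28,"tz":50,"yfe":51}
After op 13 (remove /st): {"cg":56,"fs":9,"naj":84,"ov":7,"p":46,"tz":50,"yfe":51}
After op 14 (add /v 12): {"cg":56,"fs":9,"naj":84,"ov":7,"p":46,"tz":50,"v":12,"yfe":51}
After op 15 (remove /naj): {"cg":56,"fs":9,"ov":7,"p":46,"tz":50,"v":12,"yfe":51}
After op 16 (remove /cg): {"fs":9,"ov":7,"p":46,"tz":50,"v":12,"yfe":51}
After op 17 (replace /tz 15): {"fs":9,"ov":7,"p":46,"tz":15,"v":12,"yfe":51}
Size at the root: 6

Answer: 6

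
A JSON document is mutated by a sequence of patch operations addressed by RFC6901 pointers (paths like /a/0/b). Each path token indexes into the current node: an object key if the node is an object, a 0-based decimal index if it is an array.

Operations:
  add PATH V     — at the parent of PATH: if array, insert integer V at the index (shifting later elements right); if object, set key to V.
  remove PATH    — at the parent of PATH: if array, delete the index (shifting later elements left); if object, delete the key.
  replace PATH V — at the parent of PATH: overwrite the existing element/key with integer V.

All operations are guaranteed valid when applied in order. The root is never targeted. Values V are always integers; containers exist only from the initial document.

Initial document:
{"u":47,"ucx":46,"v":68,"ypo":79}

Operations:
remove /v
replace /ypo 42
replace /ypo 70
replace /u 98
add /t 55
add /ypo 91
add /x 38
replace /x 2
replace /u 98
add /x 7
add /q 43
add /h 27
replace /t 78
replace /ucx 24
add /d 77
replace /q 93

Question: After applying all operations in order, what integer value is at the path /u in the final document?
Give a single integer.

Answer: 98

Derivation:
After op 1 (remove /v): {"u":47,"ucx":46,"ypo":79}
After op 2 (replace /ypo 42): {"u":47,"ucx":46,"ypo":42}
After op 3 (replace /ypo 70): {"u":47,"ucx":46,"ypo":70}
After op 4 (replace /u 98): {"u":98,"ucx":46,"ypo":70}
After op 5 (add /t 55): {"t":55,"u":98,"ucx":46,"ypo":70}
After op 6 (add /ypo 91): {"t":55,"u":98,"ucx":46,"ypo":91}
After op 7 (add /x 38): {"t":55,"u":98,"ucx":46,"x":38,"ypo":91}
After op 8 (replace /x 2): {"t":55,"u":98,"ucx":46,"x":2,"ypo":91}
After op 9 (replace /u 98): {"t":55,"u":98,"ucx":46,"x":2,"ypo":91}
After op 10 (add /x 7): {"t":55,"u":98,"ucx":46,"x":7,"ypo":91}
After op 11 (add /q 43): {"q":43,"t":55,"u":98,"ucx":46,"x":7,"ypo":91}
After op 12 (add /h 27): {"h":27,"q":43,"t":55,"u":98,"ucx":46,"x":7,"ypo":91}
After op 13 (replace /t 78): {"h":27,"q":43,"t":78,"u":98,"ucx":46,"x":7,"ypo":91}
After op 14 (replace /ucx 24): {"h":27,"q":43,"t":78,"u":98,"ucx":24,"x":7,"ypo":91}
After op 15 (add /d 77): {"d":77,"h":27,"q":43,"t":78,"u":98,"ucx":24,"x":7,"ypo":91}
After op 16 (replace /q 93): {"d":77,"h":27,"q":93,"t":78,"u":98,"ucx":24,"x":7,"ypo":91}
Value at /u: 98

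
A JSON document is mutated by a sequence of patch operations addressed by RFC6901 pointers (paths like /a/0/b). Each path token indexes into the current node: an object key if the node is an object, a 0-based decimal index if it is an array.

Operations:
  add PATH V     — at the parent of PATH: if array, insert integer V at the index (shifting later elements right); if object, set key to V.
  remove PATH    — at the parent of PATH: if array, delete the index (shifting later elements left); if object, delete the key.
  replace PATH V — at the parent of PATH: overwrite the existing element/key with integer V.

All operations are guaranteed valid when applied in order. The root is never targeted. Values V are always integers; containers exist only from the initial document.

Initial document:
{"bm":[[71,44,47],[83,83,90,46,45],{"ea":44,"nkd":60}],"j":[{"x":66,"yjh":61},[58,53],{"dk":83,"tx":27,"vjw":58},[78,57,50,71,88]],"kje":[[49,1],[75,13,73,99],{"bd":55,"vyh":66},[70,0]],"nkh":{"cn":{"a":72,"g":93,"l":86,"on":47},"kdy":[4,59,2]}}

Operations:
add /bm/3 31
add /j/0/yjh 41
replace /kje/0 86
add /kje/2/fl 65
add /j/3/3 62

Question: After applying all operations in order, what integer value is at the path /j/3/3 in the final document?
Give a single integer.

Answer: 62

Derivation:
After op 1 (add /bm/3 31): {"bm":[[71,44,47],[83,83,90,46,45],{"ea":44,"nkd":60},31],"j":[{"x":66,"yjh":61},[58,53],{"dk":83,"tx":27,"vjw":58},[78,57,50,71,88]],"kje":[[49,1],[75,13,73,99],{"bd":55,"vyh":66},[70,0]],"nkh":{"cn":{"a":72,"g":93,"l":86,"on":47},"kdy":[4,59,2]}}
After op 2 (add /j/0/yjh 41): {"bm":[[71,44,47],[83,83,90,46,45],{"ea":44,"nkd":60},31],"j":[{"x":66,"yjh":41},[58,53],{"dk":83,"tx":27,"vjw":58},[78,57,50,71,88]],"kje":[[49,1],[75,13,73,99],{"bd":55,"vyh":66},[70,0]],"nkh":{"cn":{"a":72,"g":93,"l":86,"on":47},"kdy":[4,59,2]}}
After op 3 (replace /kje/0 86): {"bm":[[71,44,47],[83,83,90,46,45],{"ea":44,"nkd":60},31],"j":[{"x":66,"yjh":41},[58,53],{"dk":83,"tx":27,"vjw":58},[78,57,50,71,88]],"kje":[86,[75,13,73,99],{"bd":55,"vyh":66},[70,0]],"nkh":{"cn":{"a":72,"g":93,"l":86,"on":47},"kdy":[4,59,2]}}
After op 4 (add /kje/2/fl 65): {"bm":[[71,44,47],[83,83,90,46,45],{"ea":44,"nkd":60},31],"j":[{"x":66,"yjh":41},[58,53],{"dk":83,"tx":27,"vjw":58},[78,57,50,71,88]],"kje":[86,[75,13,73,99],{"bd":55,"fl":65,"vyh":66},[70,0]],"nkh":{"cn":{"a":72,"g":93,"l":86,"on":47},"kdy":[4,59,2]}}
After op 5 (add /j/3/3 62): {"bm":[[71,44,47],[83,83,90,46,45],{"ea":44,"nkd":60},31],"j":[{"x":66,"yjh":41},[58,53],{"dk":83,"tx":27,"vjw":58},[78,57,50,62,71,88]],"kje":[86,[75,13,73,99],{"bd":55,"fl":65,"vyh":66},[70,0]],"nkh":{"cn":{"a":72,"g":93,"l":86,"on":47},"kdy":[4,59,2]}}
Value at /j/3/3: 62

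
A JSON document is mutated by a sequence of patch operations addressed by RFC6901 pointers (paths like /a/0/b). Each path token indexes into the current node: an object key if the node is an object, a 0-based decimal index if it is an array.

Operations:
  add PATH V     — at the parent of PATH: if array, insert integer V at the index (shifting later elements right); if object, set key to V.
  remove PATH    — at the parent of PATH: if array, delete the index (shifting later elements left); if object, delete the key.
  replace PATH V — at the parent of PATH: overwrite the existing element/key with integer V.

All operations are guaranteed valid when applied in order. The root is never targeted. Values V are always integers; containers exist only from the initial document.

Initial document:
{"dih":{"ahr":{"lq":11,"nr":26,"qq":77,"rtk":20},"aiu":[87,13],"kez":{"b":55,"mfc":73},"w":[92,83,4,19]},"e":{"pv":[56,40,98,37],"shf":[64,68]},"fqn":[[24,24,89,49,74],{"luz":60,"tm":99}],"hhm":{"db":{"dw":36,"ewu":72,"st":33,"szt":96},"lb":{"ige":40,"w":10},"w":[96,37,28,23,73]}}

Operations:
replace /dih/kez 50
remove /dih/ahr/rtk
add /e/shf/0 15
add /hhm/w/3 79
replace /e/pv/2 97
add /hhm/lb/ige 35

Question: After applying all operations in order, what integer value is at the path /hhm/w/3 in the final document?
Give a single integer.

After op 1 (replace /dih/kez 50): {"dih":{"ahr":{"lq":11,"nr":26,"qq":77,"rtk":20},"aiu":[87,13],"kez":50,"w":[92,83,4,19]},"e":{"pv":[56,40,98,37],"shf":[64,68]},"fqn":[[24,24,89,49,74],{"luz":60,"tm":99}],"hhm":{"db":{"dw":36,"ewu":72,"st":33,"szt":96},"lb":{"ige":40,"w":10},"w":[96,37,28,23,73]}}
After op 2 (remove /dih/ahr/rtk): {"dih":{"ahr":{"lq":11,"nr":26,"qq":77},"aiu":[87,13],"kez":50,"w":[92,83,4,19]},"e":{"pv":[56,40,98,37],"shf":[64,68]},"fqn":[[24,24,89,49,74],{"luz":60,"tm":99}],"hhm":{"db":{"dw":36,"ewu":72,"st":33,"szt":96},"lb":{"ige":40,"w":10},"w":[96,37,28,23,73]}}
After op 3 (add /e/shf/0 15): {"dih":{"ahr":{"lq":11,"nr":26,"qq":77},"aiu":[87,13],"kez":50,"w":[92,83,4,19]},"e":{"pv":[56,40,98,37],"shf":[15,64,68]},"fqn":[[24,24,89,49,74],{"luz":60,"tm":99}],"hhm":{"db":{"dw":36,"ewu":72,"st":33,"szt":96},"lb":{"ige":40,"w":10},"w":[96,37,28,23,73]}}
After op 4 (add /hhm/w/3 79): {"dih":{"ahr":{"lq":11,"nr":26,"qq":77},"aiu":[87,13],"kez":50,"w":[92,83,4,19]},"e":{"pv":[56,40,98,37],"shf":[15,64,68]},"fqn":[[24,24,89,49,74],{"luz":60,"tm":99}],"hhm":{"db":{"dw":36,"ewu":72,"st":33,"szt":96},"lb":{"ige":40,"w":10},"w":[96,37,28,79,23,73]}}
After op 5 (replace /e/pv/2 97): {"dih":{"ahr":{"lq":11,"nr":26,"qq":77},"aiu":[87,13],"kez":50,"w":[92,83,4,19]},"e":{"pv":[56,40,97,37],"shf":[15,64,68]},"fqn":[[24,24,89,49,74],{"luz":60,"tm":99}],"hhm":{"db":{"dw":36,"ewu":72,"st":33,"szt":96},"lb":{"ige":40,"w":10},"w":[96,37,28,79,23,73]}}
After op 6 (add /hhm/lb/ige 35): {"dih":{"ahr":{"lq":11,"nr":26,"qq":77},"aiu":[87,13],"kez":50,"w":[92,83,4,19]},"e":{"pv":[56,40,97,37],"shf":[15,64,68]},"fqn":[[24,24,89,49,74],{"luz":60,"tm":99}],"hhm":{"db":{"dw":36,"ewu":72,"st":33,"szt":96},"lb":{"ige":35,"w":10},"w":[96,37,28,79,23,73]}}
Value at /hhm/w/3: 79

Answer: 79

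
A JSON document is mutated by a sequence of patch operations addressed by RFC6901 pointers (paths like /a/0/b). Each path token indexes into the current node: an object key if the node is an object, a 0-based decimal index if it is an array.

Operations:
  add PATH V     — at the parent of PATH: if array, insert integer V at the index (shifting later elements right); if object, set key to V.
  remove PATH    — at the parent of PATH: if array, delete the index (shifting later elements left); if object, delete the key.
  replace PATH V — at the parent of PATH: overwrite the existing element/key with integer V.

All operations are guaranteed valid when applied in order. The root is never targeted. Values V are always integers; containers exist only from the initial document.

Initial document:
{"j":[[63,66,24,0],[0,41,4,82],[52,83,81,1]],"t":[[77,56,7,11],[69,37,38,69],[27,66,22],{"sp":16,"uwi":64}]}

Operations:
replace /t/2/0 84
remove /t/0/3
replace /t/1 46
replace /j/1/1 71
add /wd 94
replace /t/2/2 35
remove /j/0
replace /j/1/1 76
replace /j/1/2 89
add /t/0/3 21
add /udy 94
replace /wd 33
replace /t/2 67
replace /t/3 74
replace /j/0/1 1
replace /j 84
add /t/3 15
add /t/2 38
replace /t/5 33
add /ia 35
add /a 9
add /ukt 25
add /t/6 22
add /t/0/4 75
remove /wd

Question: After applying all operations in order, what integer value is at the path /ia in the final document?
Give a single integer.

Answer: 35

Derivation:
After op 1 (replace /t/2/0 84): {"j":[[63,66,24,0],[0,41,4,82],[52,83,81,1]],"t":[[77,56,7,11],[69,37,38,69],[84,66,22],{"sp":16,"uwi":64}]}
After op 2 (remove /t/0/3): {"j":[[63,66,24,0],[0,41,4,82],[52,83,81,1]],"t":[[77,56,7],[69,37,38,69],[84,66,22],{"sp":16,"uwi":64}]}
After op 3 (replace /t/1 46): {"j":[[63,66,24,0],[0,41,4,82],[52,83,81,1]],"t":[[77,56,7],46,[84,66,22],{"sp":16,"uwi":64}]}
After op 4 (replace /j/1/1 71): {"j":[[63,66,24,0],[0,71,4,82],[52,83,81,1]],"t":[[77,56,7],46,[84,66,22],{"sp":16,"uwi":64}]}
After op 5 (add /wd 94): {"j":[[63,66,24,0],[0,71,4,82],[52,83,81,1]],"t":[[77,56,7],46,[84,66,22],{"sp":16,"uwi":64}],"wd":94}
After op 6 (replace /t/2/2 35): {"j":[[63,66,24,0],[0,71,4,82],[52,83,81,1]],"t":[[77,56,7],46,[84,66,35],{"sp":16,"uwi":64}],"wd":94}
After op 7 (remove /j/0): {"j":[[0,71,4,82],[52,83,81,1]],"t":[[77,56,7],46,[84,66,35],{"sp":16,"uwi":64}],"wd":94}
After op 8 (replace /j/1/1 76): {"j":[[0,71,4,82],[52,76,81,1]],"t":[[77,56,7],46,[84,66,35],{"sp":16,"uwi":64}],"wd":94}
After op 9 (replace /j/1/2 89): {"j":[[0,71,4,82],[52,76,89,1]],"t":[[77,56,7],46,[84,66,35],{"sp":16,"uwi":64}],"wd":94}
After op 10 (add /t/0/3 21): {"j":[[0,71,4,82],[52,76,89,1]],"t":[[77,56,7,21],46,[84,66,35],{"sp":16,"uwi":64}],"wd":94}
After op 11 (add /udy 94): {"j":[[0,71,4,82],[52,76,89,1]],"t":[[77,56,7,21],46,[84,66,35],{"sp":16,"uwi":64}],"udy":94,"wd":94}
After op 12 (replace /wd 33): {"j":[[0,71,4,82],[52,76,89,1]],"t":[[77,56,7,21],46,[84,66,35],{"sp":16,"uwi":64}],"udy":94,"wd":33}
After op 13 (replace /t/2 67): {"j":[[0,71,4,82],[52,76,89,1]],"t":[[77,56,7,21],46,67,{"sp":16,"uwi":64}],"udy":94,"wd":33}
After op 14 (replace /t/3 74): {"j":[[0,71,4,82],[52,76,89,1]],"t":[[77,56,7,21],46,67,74],"udy":94,"wd":33}
After op 15 (replace /j/0/1 1): {"j":[[0,1,4,82],[52,76,89,1]],"t":[[77,56,7,21],46,67,74],"udy":94,"wd":33}
After op 16 (replace /j 84): {"j":84,"t":[[77,56,7,21],46,67,74],"udy":94,"wd":33}
After op 17 (add /t/3 15): {"j":84,"t":[[77,56,7,21],46,67,15,74],"udy":94,"wd":33}
After op 18 (add /t/2 38): {"j":84,"t":[[77,56,7,21],46,38,67,15,74],"udy":94,"wd":33}
After op 19 (replace /t/5 33): {"j":84,"t":[[77,56,7,21],46,38,67,15,33],"udy":94,"wd":33}
After op 20 (add /ia 35): {"ia":35,"j":84,"t":[[77,56,7,21],46,38,67,15,33],"udy":94,"wd":33}
After op 21 (add /a 9): {"a":9,"ia":35,"j":84,"t":[[77,56,7,21],46,38,67,15,33],"udy":94,"wd":33}
After op 22 (add /ukt 25): {"a":9,"ia":35,"j":84,"t":[[77,56,7,21],46,38,67,15,33],"udy":94,"ukt":25,"wd":33}
After op 23 (add /t/6 22): {"a":9,"ia":35,"j":84,"t":[[77,56,7,21],46,38,67,15,33,22],"udy":94,"ukt":25,"wd":33}
After op 24 (add /t/0/4 75): {"a":9,"ia":35,"j":84,"t":[[77,56,7,21,75],46,38,67,15,33,22],"udy":94,"ukt":25,"wd":33}
After op 25 (remove /wd): {"a":9,"ia":35,"j":84,"t":[[77,56,7,21,75],46,38,67,15,33,22],"udy":94,"ukt":25}
Value at /ia: 35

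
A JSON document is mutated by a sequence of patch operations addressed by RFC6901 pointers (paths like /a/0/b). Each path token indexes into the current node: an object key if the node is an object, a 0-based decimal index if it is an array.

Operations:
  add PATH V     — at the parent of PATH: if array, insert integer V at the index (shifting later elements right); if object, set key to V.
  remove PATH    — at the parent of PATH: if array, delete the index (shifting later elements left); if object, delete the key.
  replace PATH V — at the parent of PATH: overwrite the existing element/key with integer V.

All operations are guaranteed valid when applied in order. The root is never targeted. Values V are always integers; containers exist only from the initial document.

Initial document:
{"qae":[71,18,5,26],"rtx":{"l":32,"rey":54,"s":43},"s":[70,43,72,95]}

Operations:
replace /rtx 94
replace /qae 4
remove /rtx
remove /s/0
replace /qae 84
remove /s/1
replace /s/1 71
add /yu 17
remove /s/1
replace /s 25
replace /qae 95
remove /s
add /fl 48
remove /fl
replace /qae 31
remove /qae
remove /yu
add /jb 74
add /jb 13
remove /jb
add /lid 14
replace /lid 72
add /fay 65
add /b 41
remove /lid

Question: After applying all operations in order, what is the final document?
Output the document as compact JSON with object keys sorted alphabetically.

After op 1 (replace /rtx 94): {"qae":[71,18,5,26],"rtx":94,"s":[70,43,72,95]}
After op 2 (replace /qae 4): {"qae":4,"rtx":94,"s":[70,43,72,95]}
After op 3 (remove /rtx): {"qae":4,"s":[70,43,72,95]}
After op 4 (remove /s/0): {"qae":4,"s":[43,72,95]}
After op 5 (replace /qae 84): {"qae":84,"s":[43,72,95]}
After op 6 (remove /s/1): {"qae":84,"s":[43,95]}
After op 7 (replace /s/1 71): {"qae":84,"s":[43,71]}
After op 8 (add /yu 17): {"qae":84,"s":[43,71],"yu":17}
After op 9 (remove /s/1): {"qae":84,"s":[43],"yu":17}
After op 10 (replace /s 25): {"qae":84,"s":25,"yu":17}
After op 11 (replace /qae 95): {"qae":95,"s":25,"yu":17}
After op 12 (remove /s): {"qae":95,"yu":17}
After op 13 (add /fl 48): {"fl":48,"qae":95,"yu":17}
After op 14 (remove /fl): {"qae":95,"yu":17}
After op 15 (replace /qae 31): {"qae":31,"yu":17}
After op 16 (remove /qae): {"yu":17}
After op 17 (remove /yu): {}
After op 18 (add /jb 74): {"jb":74}
After op 19 (add /jb 13): {"jb":13}
After op 20 (remove /jb): {}
After op 21 (add /lid 14): {"lid":14}
After op 22 (replace /lid 72): {"lid":72}
After op 23 (add /fay 65): {"fay":65,"lid":72}
After op 24 (add /b 41): {"b":41,"fay":65,"lid":72}
After op 25 (remove /lid): {"b":41,"fay":65}

Answer: {"b":41,"fay":65}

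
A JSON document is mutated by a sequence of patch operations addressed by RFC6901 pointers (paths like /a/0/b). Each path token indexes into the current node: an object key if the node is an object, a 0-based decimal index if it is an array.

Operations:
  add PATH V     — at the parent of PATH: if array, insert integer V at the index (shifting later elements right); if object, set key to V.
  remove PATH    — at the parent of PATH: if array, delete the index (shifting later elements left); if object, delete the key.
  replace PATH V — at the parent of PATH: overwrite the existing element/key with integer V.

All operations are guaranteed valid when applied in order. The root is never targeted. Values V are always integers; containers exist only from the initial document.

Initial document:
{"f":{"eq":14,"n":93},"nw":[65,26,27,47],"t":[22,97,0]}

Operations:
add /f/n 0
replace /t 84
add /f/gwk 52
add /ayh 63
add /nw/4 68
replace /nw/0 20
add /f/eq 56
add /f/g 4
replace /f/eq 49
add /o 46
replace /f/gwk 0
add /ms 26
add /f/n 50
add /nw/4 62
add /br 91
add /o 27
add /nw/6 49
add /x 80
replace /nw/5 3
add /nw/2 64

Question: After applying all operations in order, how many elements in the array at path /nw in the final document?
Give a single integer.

After op 1 (add /f/n 0): {"f":{"eq":14,"n":0},"nw":[65,26,27,47],"t":[22,97,0]}
After op 2 (replace /t 84): {"f":{"eq":14,"n":0},"nw":[65,26,27,47],"t":84}
After op 3 (add /f/gwk 52): {"f":{"eq":14,"gwk":52,"n":0},"nw":[65,26,27,47],"t":84}
After op 4 (add /ayh 63): {"ayh":63,"f":{"eq":14,"gwk":52,"n":0},"nw":[65,26,27,47],"t":84}
After op 5 (add /nw/4 68): {"ayh":63,"f":{"eq":14,"gwk":52,"n":0},"nw":[65,26,27,47,68],"t":84}
After op 6 (replace /nw/0 20): {"ayh":63,"f":{"eq":14,"gwk":52,"n":0},"nw":[20,26,27,47,68],"t":84}
After op 7 (add /f/eq 56): {"ayh":63,"f":{"eq":56,"gwk":52,"n":0},"nw":[20,26,27,47,68],"t":84}
After op 8 (add /f/g 4): {"ayh":63,"f":{"eq":56,"g":4,"gwk":52,"n":0},"nw":[20,26,27,47,68],"t":84}
After op 9 (replace /f/eq 49): {"ayh":63,"f":{"eq":49,"g":4,"gwk":52,"n":0},"nw":[20,26,27,47,68],"t":84}
After op 10 (add /o 46): {"ayh":63,"f":{"eq":49,"g":4,"gwk":52,"n":0},"nw":[20,26,27,47,68],"o":46,"t":84}
After op 11 (replace /f/gwk 0): {"ayh":63,"f":{"eq":49,"g":4,"gwk":0,"n":0},"nw":[20,26,27,47,68],"o":46,"t":84}
After op 12 (add /ms 26): {"ayh":63,"f":{"eq":49,"g":4,"gwk":0,"n":0},"ms":26,"nw":[20,26,27,47,68],"o":46,"t":84}
After op 13 (add /f/n 50): {"ayh":63,"f":{"eq":49,"g":4,"gwk":0,"n":50},"ms":26,"nw":[20,26,27,47,68],"o":46,"t":84}
After op 14 (add /nw/4 62): {"ayh":63,"f":{"eq":49,"g":4,"gwk":0,"n":50},"ms":26,"nw":[20,26,27,47,62,68],"o":46,"t":84}
After op 15 (add /br 91): {"ayh":63,"br":91,"f":{"eq":49,"g":4,"gwk":0,"n":50},"ms":26,"nw":[20,26,27,47,62,68],"o":46,"t":84}
After op 16 (add /o 27): {"ayh":63,"br":91,"f":{"eq":49,"g":4,"gwk":0,"n":50},"ms":26,"nw":[20,26,27,47,62,68],"o":27,"t":84}
After op 17 (add /nw/6 49): {"ayh":63,"br":91,"f":{"eq":49,"g":4,"gwk":0,"n":50},"ms":26,"nw":[20,26,27,47,62,68,49],"o":27,"t":84}
After op 18 (add /x 80): {"ayh":63,"br":91,"f":{"eq":49,"g":4,"gwk":0,"n":50},"ms":26,"nw":[20,26,27,47,62,68,49],"o":27,"t":84,"x":80}
After op 19 (replace /nw/5 3): {"ayh":63,"br":91,"f":{"eq":49,"g":4,"gwk":0,"n":50},"ms":26,"nw":[20,26,27,47,62,3,49],"o":27,"t":84,"x":80}
After op 20 (add /nw/2 64): {"ayh":63,"br":91,"f":{"eq":49,"g":4,"gwk":0,"n":50},"ms":26,"nw":[20,26,64,27,47,62,3,49],"o":27,"t":84,"x":80}
Size at path /nw: 8

Answer: 8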